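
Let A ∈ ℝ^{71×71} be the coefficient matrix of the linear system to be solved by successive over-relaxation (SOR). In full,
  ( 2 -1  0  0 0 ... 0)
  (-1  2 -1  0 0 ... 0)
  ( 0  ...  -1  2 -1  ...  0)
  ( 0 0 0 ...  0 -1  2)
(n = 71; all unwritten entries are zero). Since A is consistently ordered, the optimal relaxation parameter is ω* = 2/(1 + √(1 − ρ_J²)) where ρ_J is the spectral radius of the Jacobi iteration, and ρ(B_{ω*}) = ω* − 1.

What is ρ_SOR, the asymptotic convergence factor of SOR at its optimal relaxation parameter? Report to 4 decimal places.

ρ_J = max_k |cos(kπ/72)| = cos(π/72) = 0.9990
√(1−ρ_J²) simplifies to sin(π/72) = 0.04362.
ω* = 2 / (1 + 0.04362) = 2 / 1.04362 ≈ 1.9164.
ρ_SOR = ω* − 1 ≈ 0.9164.

ρ_SOR = 0.9164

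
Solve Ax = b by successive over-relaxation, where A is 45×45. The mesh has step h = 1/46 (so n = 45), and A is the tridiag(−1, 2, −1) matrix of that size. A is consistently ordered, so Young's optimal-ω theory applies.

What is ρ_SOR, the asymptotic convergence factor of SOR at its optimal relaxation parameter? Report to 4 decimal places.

[ρ_J] n=45: ρ(B_J) = cos(π/(n+1)) = cos(π/46) = 0.9977.
√(1−ρ_J²) = |sin(π/46)| = 0.06824
ω* = 2/(1+0.06824) = 1.8722
ρ_SOR = ω* − 1 ≈ 0.8722.

ρ_SOR = 0.8722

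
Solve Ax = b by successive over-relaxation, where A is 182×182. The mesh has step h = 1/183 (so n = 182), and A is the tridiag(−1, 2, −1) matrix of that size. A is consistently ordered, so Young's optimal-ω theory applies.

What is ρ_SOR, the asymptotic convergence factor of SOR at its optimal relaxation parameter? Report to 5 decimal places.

ρ_SOR = 0.96625

[ρ_J] n=182: ρ(B_J) = cos(π/(n+1)) = cos(π/183) = 0.99985.
root = sin(π/183) = 0.017166  (since 1−cos² = sin²).
Young: ω* = 2/(1+√(1−ρ_J²)) = 2/(1+0.017166) = 2/1.017166 = 1.96625.
ρ_SOR = ω* − 1 ≈ 0.96625.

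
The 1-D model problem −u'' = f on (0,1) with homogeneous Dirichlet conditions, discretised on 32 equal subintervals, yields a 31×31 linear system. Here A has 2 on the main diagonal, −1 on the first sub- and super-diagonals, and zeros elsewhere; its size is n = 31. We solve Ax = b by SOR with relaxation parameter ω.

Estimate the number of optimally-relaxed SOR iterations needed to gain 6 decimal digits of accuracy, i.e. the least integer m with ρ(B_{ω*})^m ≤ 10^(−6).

With n=31, ρ(Jacobi) = cos(π/32) = 0.9951847.
1 − cos²(π/32) = sin²(π/32) ⇒ √(1−ρ_J²) = sin(π/32) = 0.0980171.
ω* = 2/(1+0.0980171) = 1.8214653
ρ_SOR = ω* − 1 ≈ 0.8214653.
6·ln10 = 13.8155; −ln(0.8214653) = 0.196666; m = ⌈13.8155/0.196666⌉ = ⌈70.249⌉ = 71.

m = 71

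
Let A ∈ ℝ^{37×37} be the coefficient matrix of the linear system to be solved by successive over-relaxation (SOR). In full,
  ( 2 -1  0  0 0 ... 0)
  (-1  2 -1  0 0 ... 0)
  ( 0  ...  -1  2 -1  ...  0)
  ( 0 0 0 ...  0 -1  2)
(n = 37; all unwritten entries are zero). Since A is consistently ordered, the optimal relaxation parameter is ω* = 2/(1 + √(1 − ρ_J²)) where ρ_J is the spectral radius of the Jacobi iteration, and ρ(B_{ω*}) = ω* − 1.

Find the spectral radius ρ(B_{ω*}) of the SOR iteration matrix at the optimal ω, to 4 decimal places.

B_J for the 37×37 system has eigenvalues cos(kπ/38); ρ_J = cos(π/38) = 0.9966.
√(1−ρ_J²) = |sin(π/38)| = 0.08258
ω* = 2/(1 + 0.08258) = 2/1.08258 = 1.8474.
Hence ρ(B_{ω*}) = 1.8474 − 1 = 0.8474.

ρ_SOR = 0.8474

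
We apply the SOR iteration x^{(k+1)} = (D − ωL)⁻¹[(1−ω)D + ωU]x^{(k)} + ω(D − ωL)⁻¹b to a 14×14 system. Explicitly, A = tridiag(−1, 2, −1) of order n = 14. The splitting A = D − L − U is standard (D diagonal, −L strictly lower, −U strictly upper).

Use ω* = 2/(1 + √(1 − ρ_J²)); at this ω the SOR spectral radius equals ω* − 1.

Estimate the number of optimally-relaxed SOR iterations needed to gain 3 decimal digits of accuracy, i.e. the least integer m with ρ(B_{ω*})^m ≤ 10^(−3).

m = 17

spectrum of D⁻¹(L+U) = {cos(kπ/15) : 1≤k≤14}; ρ_J = cos(π/15) = 0.9781476.
1 − cos²(π/15) = sin²(π/15) ⇒ √(1−ρ_J²) = sin(π/15) = 0.2079117.
[ω*] 2 ÷ (1 + 0.2079117) = 2 ÷ 1.2079117 = 1.6557502.
ρ_SOR = ω* − 1 = 1.6557502 − 1 = 0.6557502.
For 3 digits: m = 3·ln10 / (−ln 0.6557502) = 6.90776/0.421975 = 16.370; round up → m = 17.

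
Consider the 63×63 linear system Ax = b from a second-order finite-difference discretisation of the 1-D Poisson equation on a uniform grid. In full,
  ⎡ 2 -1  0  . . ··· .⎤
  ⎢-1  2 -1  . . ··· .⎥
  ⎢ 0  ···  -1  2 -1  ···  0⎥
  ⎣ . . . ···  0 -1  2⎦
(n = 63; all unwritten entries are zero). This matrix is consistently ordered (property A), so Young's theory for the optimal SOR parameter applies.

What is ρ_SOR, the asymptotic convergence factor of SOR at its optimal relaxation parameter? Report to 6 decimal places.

ρ_SOR = 0.906455

With n=63, ρ(Jacobi) = cos(π/64) = 0.998795.
√(1−ρ_J²) simplifies to sin(π/64) = 0.0490677.
ω* = 2/(1+0.0490677) = 1.906455
ρ(B_{ω*}) = ω*−1 = 0.906455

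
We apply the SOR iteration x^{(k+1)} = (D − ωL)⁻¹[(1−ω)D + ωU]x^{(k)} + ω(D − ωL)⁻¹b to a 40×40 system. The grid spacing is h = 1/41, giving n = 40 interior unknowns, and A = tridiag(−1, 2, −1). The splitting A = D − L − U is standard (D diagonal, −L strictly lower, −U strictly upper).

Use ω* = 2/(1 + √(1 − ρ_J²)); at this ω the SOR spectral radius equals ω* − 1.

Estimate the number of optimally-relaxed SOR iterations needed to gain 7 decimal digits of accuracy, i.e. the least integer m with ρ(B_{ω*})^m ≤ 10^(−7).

½·tridiag(1,0,1) at n=40: λ_k = cos(kπ/41); max |λ| at k=1 ⇒ ρ_J = cos(π/41) ≈ 0.9970658.
√(1−ρ_J²) = |sin(π/41)| = 0.0765493
ω* = 2/(1 + 0.0765493) = 2/1.0765493 = 1.8577877.
ρ_SOR = ω* − 1 = 1.8577877 − 1 = 0.8577877.
7·ln10 = 16.1181; −ln(0.8577877) = 0.153399; m = ⌈16.1181/0.153399⌉ = ⌈105.073⌉ = 106.

m = 106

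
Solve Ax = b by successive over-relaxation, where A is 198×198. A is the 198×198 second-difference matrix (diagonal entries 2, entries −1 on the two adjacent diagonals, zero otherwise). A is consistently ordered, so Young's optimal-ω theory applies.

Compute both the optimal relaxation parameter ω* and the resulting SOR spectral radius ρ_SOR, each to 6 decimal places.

ω* = 1.968918, ρ_SOR = 0.968918

spectrum of D⁻¹(L+U) = {cos(kπ/199) : 1≤k≤198}; ρ_J = cos(π/199) = 0.999875.
√(1−ρ_J²) simplifies to sin(π/199) = 0.0157862.
ω* = 2 / (1 + 0.0157862) = 2 / 1.0157862 ≈ 1.968918.
ρ(B_{ω*}) = ω*−1 = 0.968918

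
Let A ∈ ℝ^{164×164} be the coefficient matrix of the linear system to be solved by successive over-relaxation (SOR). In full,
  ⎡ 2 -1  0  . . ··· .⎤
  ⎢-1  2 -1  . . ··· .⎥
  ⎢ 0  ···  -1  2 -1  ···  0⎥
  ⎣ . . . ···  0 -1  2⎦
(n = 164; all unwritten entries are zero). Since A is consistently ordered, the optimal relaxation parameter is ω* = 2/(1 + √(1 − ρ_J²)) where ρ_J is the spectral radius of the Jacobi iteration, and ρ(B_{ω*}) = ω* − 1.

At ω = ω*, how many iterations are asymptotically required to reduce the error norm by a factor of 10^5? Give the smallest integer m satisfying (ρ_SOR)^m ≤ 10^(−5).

½·tridiag(1,0,1) at n=164: λ_k = cos(kπ/165); max |λ| at k=1 ⇒ ρ_J = cos(π/165) ≈ 0.9998187.
1 − cos²(π/165) = sin²(π/165) ⇒ √(1−ρ_J²) = sin(π/165) = 0.0190388.
ω* = 2/(1 + 0.0190388) = 2/1.0190388 = 1.9626338.
ρ_SOR = ω* − 1 = 1.9626338 − 1 = 0.9626338.
5·ln10 = 11.5129; −ln(0.9626338) = 0.0380822; m = ⌈11.5129/0.0380822⌉ = ⌈302.317⌉ = 303.

m = 303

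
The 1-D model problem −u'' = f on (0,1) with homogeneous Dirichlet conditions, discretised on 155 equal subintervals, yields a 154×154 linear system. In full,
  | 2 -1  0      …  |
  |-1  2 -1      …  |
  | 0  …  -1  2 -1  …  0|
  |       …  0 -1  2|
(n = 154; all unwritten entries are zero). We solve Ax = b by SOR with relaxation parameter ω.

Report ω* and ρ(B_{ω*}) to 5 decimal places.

With n=154, ρ(Jacobi) = cos(π/155) = 0.99979.
root = sin(π/155) = 0.020267  (since 1−cos² = sin²).
Then 2/(1+√(1−ρ_J²)) = 2/(1+0.020267); ω* = 2/1.020267 = 1.96027.
ρ_SOR = ω* − 1 = 1.96027 − 1 = 0.96027.

ω* = 1.96027, ρ_SOR = 0.96027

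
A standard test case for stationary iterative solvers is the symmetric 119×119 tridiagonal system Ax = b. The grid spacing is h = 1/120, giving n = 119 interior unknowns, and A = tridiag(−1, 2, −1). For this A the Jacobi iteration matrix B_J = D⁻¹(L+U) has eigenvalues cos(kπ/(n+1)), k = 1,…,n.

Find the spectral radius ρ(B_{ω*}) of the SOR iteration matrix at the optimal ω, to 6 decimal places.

ρ_SOR = 0.948982

[ρ_J] n=119: ρ(B_J) = cos(π/(n+1)) = cos(π/120) = 0.999657.
1 − cos²(π/120) = sin²(π/120) ⇒ √(1−ρ_J²) = sin(π/120) = 0.0261769.
ω* = 2/(1+0.0261769) = 1.948982
At ω = 1.948982 every |λ(B_ω)| = ω−1, so ρ_SOR = 0.948982.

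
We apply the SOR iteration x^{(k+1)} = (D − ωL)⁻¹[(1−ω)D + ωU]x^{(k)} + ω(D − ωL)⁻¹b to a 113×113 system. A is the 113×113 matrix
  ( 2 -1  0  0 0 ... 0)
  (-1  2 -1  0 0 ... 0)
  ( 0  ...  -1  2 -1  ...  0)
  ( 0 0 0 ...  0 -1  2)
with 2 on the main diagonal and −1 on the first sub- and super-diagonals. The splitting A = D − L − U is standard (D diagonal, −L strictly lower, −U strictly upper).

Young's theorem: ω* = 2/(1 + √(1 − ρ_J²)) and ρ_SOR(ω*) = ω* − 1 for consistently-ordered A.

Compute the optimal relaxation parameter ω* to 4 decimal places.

½·tridiag(1,0,1) at n=113: λ_k = cos(kπ/114); max |λ| at k=1 ⇒ ρ_J = cos(π/114) ≈ 0.9996.
√(1−ρ_J²) = |sin(π/114)| = 0.02755
Young: ω* = 2/(1+√(1−ρ_J²)) = 2/(1+0.02755) = 2/1.02755 = 1.9464.
Hence ρ(B_{ω*}) = 1.9464 − 1 = 0.9464.

ω* = 1.9464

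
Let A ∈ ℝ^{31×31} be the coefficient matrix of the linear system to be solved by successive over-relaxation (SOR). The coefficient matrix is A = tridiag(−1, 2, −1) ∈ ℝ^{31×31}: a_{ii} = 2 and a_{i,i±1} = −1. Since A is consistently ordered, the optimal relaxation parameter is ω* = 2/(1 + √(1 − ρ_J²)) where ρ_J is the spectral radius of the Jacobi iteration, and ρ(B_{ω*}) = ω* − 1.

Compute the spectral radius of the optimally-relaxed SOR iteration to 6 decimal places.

With n=31, ρ(Jacobi) = cos(π/32) = 0.995185.
√(1−ρ_J²) simplifies to sin(π/32) = 0.0980171.
[ω*] 2 ÷ (1 + 0.0980171) = 2 ÷ 1.0980171 = 1.821465.
ρ_SOR = ω* − 1 ≈ 0.821465.

ρ_SOR = 0.821465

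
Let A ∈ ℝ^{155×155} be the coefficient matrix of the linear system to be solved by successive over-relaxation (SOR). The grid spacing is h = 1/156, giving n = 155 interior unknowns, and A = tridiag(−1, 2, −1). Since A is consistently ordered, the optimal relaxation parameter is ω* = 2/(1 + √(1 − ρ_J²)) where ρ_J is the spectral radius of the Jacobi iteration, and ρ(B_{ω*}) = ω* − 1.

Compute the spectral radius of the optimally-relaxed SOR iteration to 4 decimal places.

With n=155, ρ(Jacobi) = cos(π/156) = 0.9998.
root = sin(π/156) = 0.02014  (since 1−cos² = sin²).
So ω* = 2/1.02014 = 1.9605 (Young).
Hence ρ(B_{ω*}) = 1.9605 − 1 = 0.9605.

ρ_SOR = 0.9605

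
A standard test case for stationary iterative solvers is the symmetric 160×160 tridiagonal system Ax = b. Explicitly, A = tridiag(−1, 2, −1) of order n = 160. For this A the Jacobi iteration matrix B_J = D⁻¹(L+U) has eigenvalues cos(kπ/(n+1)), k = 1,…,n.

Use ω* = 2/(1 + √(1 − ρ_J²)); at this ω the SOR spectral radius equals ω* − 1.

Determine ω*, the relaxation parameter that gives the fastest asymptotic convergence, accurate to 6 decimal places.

n=160: λ(B_J) = 1 − λ(A)/2 = cos(kπ/161); k=1 gives ρ_J = 0.999810.
√(1 − cos²(π/161)) = sin(π/161) ≈ 0.0195118.
ω* = 2/(1+0.0195118) = 1.961723
ρ_SOR = ω* − 1 ≈ 0.961723.

ω* = 1.961723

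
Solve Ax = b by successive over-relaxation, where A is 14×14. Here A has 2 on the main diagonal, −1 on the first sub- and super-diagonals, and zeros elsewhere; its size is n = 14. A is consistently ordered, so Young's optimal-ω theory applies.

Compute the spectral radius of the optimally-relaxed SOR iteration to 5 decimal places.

ρ_SOR = 0.65575

n=14: λ(B_J) = 1 − λ(A)/2 = cos(kπ/15); k=1 gives ρ_J = 0.97815.
1 − cos²(π/15) = sin²(π/15) ⇒ √(1−ρ_J²) = sin(π/15) = 0.207912.
ω* = 2/(1+0.207912) = 1.65575
At ω = 1.65575 every |λ(B_ω)| = ω−1, so ρ_SOR = 0.65575.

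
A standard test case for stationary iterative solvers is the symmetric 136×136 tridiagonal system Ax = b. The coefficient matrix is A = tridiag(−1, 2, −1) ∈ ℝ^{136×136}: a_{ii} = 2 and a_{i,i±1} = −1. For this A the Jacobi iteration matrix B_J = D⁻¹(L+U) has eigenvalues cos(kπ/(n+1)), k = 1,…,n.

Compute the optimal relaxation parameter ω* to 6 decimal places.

spectrum of D⁻¹(L+U) = {cos(kπ/137) : 1≤k≤136}; ρ_J = cos(π/137) = 0.999737.
1 − cos²(π/137) = sin²(π/137) ⇒ √(1−ρ_J²) = sin(π/137) = 0.0229293.
Then 2/(1+√(1−ρ_J²)) = 2/(1+0.0229293); ω* = 2/1.0229293 = 1.955169.
ρ(B_{ω*}) = ω*−1 = 0.955169

ω* = 1.955169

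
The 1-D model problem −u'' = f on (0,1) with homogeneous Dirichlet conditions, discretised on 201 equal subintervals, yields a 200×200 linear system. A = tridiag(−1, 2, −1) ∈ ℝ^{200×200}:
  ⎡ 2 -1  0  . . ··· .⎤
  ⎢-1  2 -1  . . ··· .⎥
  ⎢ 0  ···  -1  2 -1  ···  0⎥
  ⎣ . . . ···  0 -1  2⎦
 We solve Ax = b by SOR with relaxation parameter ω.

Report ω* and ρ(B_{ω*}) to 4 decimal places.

B_J for the 200×200 system has eigenvalues cos(kπ/201); ρ_J = cos(π/201) = 0.9999.
√(1 − cos²(π/201)) = sin(π/201) ≈ 0.01563.
ω* = 2/(1 + 0.01563) = 2/1.01563 = 1.9692.
ρ(B_{ω*}) = ω*−1 = 0.9692

ω* = 1.9692, ρ_SOR = 0.9692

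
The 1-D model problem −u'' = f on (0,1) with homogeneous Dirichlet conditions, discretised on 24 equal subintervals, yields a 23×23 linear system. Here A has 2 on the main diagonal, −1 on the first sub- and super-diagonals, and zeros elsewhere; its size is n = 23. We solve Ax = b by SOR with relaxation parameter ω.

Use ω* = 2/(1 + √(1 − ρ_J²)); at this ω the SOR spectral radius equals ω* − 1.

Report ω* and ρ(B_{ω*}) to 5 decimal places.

With n=23, ρ(Jacobi) = cos(π/24) = 0.99144.
√(1−ρ_J²) = |sin(π/24)| = 0.130526
ω* = 2/(1 + 0.130526) = 2/1.130526 = 1.76909.
ρ_SOR = ω* − 1 ≈ 0.76909.

ω* = 1.76909, ρ_SOR = 0.76909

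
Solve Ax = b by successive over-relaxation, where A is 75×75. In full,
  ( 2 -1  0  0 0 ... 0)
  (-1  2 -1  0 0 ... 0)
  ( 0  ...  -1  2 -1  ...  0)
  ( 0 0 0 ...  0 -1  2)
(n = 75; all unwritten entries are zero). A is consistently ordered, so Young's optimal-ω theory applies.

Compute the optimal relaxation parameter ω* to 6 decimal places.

n=75: λ(B_J) = 1 − λ(A)/2 = cos(kπ/76); k=1 gives ρ_J = 0.999146.
√(1 − cos²(π/76)) = sin(π/76) ≈ 0.0413250.
ω* = 2/(1+0.0413250) = 1.920630
At ω = 1.920630 every |λ(B_ω)| = ω−1, so ρ_SOR = 0.920630.

ω* = 1.920630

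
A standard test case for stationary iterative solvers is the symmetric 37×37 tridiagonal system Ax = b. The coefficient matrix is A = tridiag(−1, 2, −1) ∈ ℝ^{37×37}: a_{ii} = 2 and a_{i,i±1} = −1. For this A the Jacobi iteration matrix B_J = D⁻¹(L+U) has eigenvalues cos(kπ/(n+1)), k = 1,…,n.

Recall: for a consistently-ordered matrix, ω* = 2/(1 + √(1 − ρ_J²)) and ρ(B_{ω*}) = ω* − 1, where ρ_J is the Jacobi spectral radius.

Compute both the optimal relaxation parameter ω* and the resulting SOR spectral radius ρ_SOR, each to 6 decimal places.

n=37: λ(B_J) = 1 − λ(A)/2 = cos(kπ/38); k=1 gives ρ_J = 0.996584.
root = sin(π/38) = 0.0825793  (since 1−cos² = sin²).
So ω* = 2/1.0825793 = 1.847440 (Young).
[ρ_SOR] ω* − 1 = 0.847440.

ω* = 1.847440, ρ_SOR = 0.847440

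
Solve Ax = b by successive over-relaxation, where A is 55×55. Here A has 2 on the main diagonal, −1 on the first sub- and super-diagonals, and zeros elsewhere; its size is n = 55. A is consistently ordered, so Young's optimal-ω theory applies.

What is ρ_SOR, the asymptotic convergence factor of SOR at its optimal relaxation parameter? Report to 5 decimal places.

spectrum of D⁻¹(L+U) = {cos(kπ/56) : 1≤k≤55}; ρ_J = cos(π/56) = 0.99843.
root = sin(π/56) = 0.056070  (since 1−cos² = sin²).
Then 2/(1+√(1−ρ_J²)) = 2/(1+0.056070); ω* = 2/1.056070 = 1.89381.
ρ_SOR = ω* − 1 ≈ 0.89381.

ρ_SOR = 0.89381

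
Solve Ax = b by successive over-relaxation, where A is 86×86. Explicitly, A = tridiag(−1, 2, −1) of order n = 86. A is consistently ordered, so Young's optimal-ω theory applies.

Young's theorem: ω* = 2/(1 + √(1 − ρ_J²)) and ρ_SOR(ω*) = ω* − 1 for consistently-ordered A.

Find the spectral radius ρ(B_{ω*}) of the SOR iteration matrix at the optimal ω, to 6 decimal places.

B_J for the 86×86 system has eigenvalues cos(kπ/87); ρ_J = cos(π/87) = 0.999348.
√(1−ρ_J²) = |sin(π/87)| = 0.0361024
ω* = 2/(1+0.0361024) = 1.930311
and ρ(B_{ω*}) = 1.930311 − 1 = 0.930311.

ρ_SOR = 0.930311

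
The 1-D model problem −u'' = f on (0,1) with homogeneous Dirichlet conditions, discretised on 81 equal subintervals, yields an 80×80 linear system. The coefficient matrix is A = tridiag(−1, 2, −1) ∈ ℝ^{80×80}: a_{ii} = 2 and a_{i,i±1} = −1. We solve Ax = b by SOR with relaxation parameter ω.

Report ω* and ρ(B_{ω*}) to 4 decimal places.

With n=80, ρ(Jacobi) = cos(π/81) = 0.9992.
√(1 − cos²(π/81)) = sin(π/81) ≈ 0.03878.
ω* = 2/(1+0.03878) = 1.9253
and ρ(B_{ω*}) = 1.9253 − 1 = 0.9253.

ω* = 1.9253, ρ_SOR = 0.9253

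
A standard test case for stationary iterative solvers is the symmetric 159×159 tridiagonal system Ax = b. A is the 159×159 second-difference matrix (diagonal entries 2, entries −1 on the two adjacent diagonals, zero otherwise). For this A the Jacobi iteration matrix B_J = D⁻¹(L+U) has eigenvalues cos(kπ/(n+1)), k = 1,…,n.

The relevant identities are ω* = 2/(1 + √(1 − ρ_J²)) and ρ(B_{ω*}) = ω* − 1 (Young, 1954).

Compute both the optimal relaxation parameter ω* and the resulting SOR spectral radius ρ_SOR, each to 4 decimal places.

ω* = 1.9615, ρ_SOR = 0.9615

[ρ_J] n=159: ρ(B_J) = cos(π/(n+1)) = cos(π/160) = 0.9998.
√(1−ρ_J²) = |sin(π/160)| = 0.01963
[ω*] 2 ÷ (1 + 0.01963) = 2 ÷ 1.01963 = 1.9615.
[ρ_SOR] ω* − 1 = 0.9615.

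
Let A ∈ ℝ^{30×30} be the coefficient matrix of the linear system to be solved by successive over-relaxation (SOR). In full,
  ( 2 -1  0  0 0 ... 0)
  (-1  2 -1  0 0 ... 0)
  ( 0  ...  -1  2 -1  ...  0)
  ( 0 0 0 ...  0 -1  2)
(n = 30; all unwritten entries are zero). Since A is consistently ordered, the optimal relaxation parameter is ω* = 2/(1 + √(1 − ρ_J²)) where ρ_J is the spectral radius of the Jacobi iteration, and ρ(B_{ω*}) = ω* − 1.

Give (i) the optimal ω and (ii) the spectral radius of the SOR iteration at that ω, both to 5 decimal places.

ω* = 1.81625, ρ_SOR = 0.81625

n=30: λ(B_J) = 1 − λ(A)/2 = cos(kπ/31); k=1 gives ρ_J = 0.99487.
√(1−ρ_J²) simplifies to sin(π/31) = 0.101168.
Then 2/(1+√(1−ρ_J²)) = 2/(1+0.101168); ω* = 2/1.101168 = 1.81625.
ρ_SOR = ω* − 1 ≈ 0.81625.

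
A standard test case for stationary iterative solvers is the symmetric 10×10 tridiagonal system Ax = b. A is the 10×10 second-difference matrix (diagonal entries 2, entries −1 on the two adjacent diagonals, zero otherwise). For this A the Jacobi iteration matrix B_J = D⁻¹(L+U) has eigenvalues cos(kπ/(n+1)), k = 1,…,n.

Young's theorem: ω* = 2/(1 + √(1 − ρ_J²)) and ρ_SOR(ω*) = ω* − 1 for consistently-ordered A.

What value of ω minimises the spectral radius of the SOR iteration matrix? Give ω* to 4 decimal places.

[ρ_J] n=10: ρ(B_J) = cos(π/(n+1)) = cos(π/11) = 0.9595.
√(1−ρ_J²) simplifies to sin(π/11) = 0.28173.
ω* = 2/(1+0.28173) = 1.5604
At ω = 1.5604 every |λ(B_ω)| = ω−1, so ρ_SOR = 0.5604.

ω* = 1.5604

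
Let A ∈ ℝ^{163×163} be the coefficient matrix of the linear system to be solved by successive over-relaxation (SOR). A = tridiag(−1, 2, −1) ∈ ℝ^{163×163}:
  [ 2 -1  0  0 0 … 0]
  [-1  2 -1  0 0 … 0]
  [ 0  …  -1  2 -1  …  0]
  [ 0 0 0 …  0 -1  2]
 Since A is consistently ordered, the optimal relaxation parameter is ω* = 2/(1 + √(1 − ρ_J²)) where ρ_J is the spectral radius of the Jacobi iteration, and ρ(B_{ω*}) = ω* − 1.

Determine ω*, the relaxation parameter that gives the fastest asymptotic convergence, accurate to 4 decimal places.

[ρ_J] n=163: ρ(B_J) = cos(π/(n+1)) = cos(π/164) = 0.9998.
root = sin(π/164) = 0.01915  (since 1−cos² = sin²).
ω* = 2/(1+0.01915) = 1.9624
Hence ρ(B_{ω*}) = 1.9624 − 1 = 0.9624.

ω* = 1.9624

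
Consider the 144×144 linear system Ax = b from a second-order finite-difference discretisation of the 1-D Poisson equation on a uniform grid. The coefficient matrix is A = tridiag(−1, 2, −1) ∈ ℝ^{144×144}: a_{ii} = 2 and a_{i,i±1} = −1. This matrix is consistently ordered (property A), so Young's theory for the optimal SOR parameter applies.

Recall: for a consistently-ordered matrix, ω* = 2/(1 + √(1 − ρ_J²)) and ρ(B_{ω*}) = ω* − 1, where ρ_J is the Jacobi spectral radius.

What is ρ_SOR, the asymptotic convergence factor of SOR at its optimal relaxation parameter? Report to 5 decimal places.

ρ_SOR = 0.95759

With n=144, ρ(Jacobi) = cos(π/145) = 0.99977.
1 − cos²(π/145) = sin²(π/145) ⇒ √(1−ρ_J²) = sin(π/145) = 0.021664.
ω* = 2/(1 + 0.021664) = 2/1.021664 = 1.95759.
and ρ(B_{ω*}) = 1.95759 − 1 = 0.95759.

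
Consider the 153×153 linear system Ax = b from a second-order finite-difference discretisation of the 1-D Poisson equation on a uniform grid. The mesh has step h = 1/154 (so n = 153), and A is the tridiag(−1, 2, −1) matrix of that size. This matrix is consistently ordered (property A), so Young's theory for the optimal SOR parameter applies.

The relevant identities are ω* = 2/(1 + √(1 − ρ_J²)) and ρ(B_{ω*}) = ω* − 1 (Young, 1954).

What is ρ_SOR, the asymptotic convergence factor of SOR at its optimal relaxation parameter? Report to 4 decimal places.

ρ_SOR = 0.9600

B_J for the 153×153 system has eigenvalues cos(kπ/154); ρ_J = cos(π/154) = 0.9998.
√(1−ρ_J²) = |sin(π/154)| = 0.02040
[ω*] 2 ÷ (1 + 0.02040) = 2 ÷ 1.02040 = 1.9600.
ρ(B_{ω*}) = ω*−1 = 0.9600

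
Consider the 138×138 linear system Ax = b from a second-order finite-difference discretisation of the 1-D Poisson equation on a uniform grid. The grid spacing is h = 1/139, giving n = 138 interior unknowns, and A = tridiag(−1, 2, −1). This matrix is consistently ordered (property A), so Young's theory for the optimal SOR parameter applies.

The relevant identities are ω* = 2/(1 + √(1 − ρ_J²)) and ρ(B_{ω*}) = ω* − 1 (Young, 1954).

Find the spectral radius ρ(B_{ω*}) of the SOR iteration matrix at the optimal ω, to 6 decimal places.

ρ_SOR = 0.955800

B_J for the 138×138 system has eigenvalues cos(kπ/139); ρ_J = cos(π/139) = 0.999745.
root = sin(π/139) = 0.0225995  (since 1−cos² = sin²).
ω* = 2 / (1 + 0.0225995) = 2 / 1.0225995 ≈ 1.955800.
ρ(B_{ω*}) = ω*−1 = 0.955800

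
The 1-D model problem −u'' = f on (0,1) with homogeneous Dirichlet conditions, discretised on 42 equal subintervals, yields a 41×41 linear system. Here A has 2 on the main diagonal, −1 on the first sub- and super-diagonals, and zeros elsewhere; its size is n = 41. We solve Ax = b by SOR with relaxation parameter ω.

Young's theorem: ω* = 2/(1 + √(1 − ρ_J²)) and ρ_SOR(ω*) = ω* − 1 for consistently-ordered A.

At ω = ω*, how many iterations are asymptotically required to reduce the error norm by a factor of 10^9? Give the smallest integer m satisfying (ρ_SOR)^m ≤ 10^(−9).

With n=41, ρ(Jacobi) = cos(π/42) = 0.9972038.
√(1−ρ_J²) = |sin(π/42)| = 0.0747301
ω* = 2/(1+0.0747301) = 1.8609323
ρ(B_{ω*}) = ω*−1 = 0.8609323
ρ_SOR^m ≤ 10^(−9) ⇔ m ≥ 9·ln10/(−ln 0.8609323) = 20.7233/0.149739 = 138.396; m = ⌈138.396⌉ = 139.

m = 139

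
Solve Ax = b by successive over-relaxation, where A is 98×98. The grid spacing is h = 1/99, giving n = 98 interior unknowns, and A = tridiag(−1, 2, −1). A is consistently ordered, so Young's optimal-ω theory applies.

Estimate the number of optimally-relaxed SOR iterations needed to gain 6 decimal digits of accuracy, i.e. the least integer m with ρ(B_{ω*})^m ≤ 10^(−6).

n=98: λ(B_J) = 1 − λ(A)/2 = cos(kπ/99); k=1 gives ρ_J = 0.9994965.
√(1−ρ_J²) = |sin(π/99)| = 0.0317279
ω* = 2/(1+0.0317279) = 1.9384956
and ρ(B_{ω*}) = 1.9384956 − 1 = 0.9384956.
For 6 digits: m = 6·ln10 / (−ln 0.9384956) = 13.8155/0.0634771 = 217.645; round up → m = 218.

m = 218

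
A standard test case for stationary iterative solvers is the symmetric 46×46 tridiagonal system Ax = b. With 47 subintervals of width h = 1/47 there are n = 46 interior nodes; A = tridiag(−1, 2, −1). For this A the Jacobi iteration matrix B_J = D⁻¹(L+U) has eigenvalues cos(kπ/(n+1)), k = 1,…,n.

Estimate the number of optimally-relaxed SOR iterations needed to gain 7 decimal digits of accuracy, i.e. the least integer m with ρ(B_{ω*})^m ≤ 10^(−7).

B_J for the 46×46 system has eigenvalues cos(kπ/47); ρ_J = cos(π/47) = 0.9977669.
√(1 − cos²(π/47)) = sin(π/47) ≈ 0.0667926.
Then 2/(1+√(1−ρ_J²)) = 2/(1+0.0667926); ω* = 2/1.0667926 = 1.8747787.
Hence ρ(B_{ω*}) = 1.8747787 − 1 = 0.8747787.
7·ln10 = 16.1181; −ln(0.8747787) = 0.133784; m = ⌈16.1181/0.133784⌉ = ⌈120.479⌉ = 121.

m = 121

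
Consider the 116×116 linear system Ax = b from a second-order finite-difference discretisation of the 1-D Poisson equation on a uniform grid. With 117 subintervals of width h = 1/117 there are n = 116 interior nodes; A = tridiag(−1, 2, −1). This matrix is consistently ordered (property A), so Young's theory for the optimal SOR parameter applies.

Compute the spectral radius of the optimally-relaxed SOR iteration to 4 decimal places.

[ρ_J] n=116: ρ(B_J) = cos(π/(n+1)) = cos(π/117) = 0.9996.
√(1−ρ_J²) simplifies to sin(π/117) = 0.02685.
ω* = 2/(1+0.02685) = 1.9477
and ρ(B_{ω*}) = 1.9477 − 1 = 0.9477.

ρ_SOR = 0.9477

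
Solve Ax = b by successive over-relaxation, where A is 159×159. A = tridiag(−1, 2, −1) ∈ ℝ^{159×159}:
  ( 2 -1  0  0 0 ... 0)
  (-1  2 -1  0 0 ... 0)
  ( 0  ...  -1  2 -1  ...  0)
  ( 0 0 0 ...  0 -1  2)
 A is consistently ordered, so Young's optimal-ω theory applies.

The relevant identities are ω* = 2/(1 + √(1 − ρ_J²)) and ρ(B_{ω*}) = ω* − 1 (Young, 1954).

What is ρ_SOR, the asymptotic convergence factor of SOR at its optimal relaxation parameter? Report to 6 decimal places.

ρ_J = max_k |cos(kπ/160)| = cos(π/160) = 0.999807
√(1 − cos²(π/160)) = sin(π/160) ≈ 0.0196337.
ω* = 2/(1+0.0196337) = 1.961489
ρ(B_{ω*}) = ω*−1 = 0.961489

ρ_SOR = 0.961489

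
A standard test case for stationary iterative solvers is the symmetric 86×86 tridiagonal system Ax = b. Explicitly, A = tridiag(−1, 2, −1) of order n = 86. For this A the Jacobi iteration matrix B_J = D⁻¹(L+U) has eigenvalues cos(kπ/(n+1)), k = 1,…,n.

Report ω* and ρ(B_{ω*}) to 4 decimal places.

B_J for the 86×86 system has eigenvalues cos(kπ/87); ρ_J = cos(π/87) = 0.9993.
√(1 − cos²(π/87)) = sin(π/87) ≈ 0.03610.
[ω*] 2 ÷ (1 + 0.03610) = 2 ÷ 1.03610 = 1.9303.
Hence ρ(B_{ω*}) = 1.9303 − 1 = 0.9303.

ω* = 1.9303, ρ_SOR = 0.9303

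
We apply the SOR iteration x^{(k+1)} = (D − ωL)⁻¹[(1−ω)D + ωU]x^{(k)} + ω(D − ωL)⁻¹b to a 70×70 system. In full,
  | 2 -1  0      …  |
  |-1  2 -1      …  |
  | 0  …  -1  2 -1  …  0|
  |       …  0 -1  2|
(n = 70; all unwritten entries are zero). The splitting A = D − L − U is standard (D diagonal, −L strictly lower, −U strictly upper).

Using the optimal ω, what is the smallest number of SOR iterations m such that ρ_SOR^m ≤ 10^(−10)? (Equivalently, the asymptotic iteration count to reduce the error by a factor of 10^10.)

m = 261

½·tridiag(1,0,1) at n=70: λ_k = cos(kπ/71); max |λ| at k=1 ⇒ ρ_J = cos(π/71) ≈ 0.9990212.
root = sin(π/71) = 0.0442333  (since 1−cos² = sin²).
So ω* = 2/1.0442333 = 1.9152808 (Young).
[ρ_SOR] ω* − 1 = 0.9152808.
m ≥ 10·ln10 / (−ln 0.9152808) = 260.108; smallest integer m = 261.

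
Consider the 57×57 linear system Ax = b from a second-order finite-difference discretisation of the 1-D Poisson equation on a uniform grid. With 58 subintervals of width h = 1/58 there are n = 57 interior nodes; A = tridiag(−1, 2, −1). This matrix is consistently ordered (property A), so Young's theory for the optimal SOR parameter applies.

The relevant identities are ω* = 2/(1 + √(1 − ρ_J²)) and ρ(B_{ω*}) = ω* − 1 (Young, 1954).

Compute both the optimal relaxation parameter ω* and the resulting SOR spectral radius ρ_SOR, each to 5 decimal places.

ω* = 1.89728, ρ_SOR = 0.89728

spectrum of D⁻¹(L+U) = {cos(kπ/58) : 1≤k≤57}; ρ_J = cos(π/58) = 0.99853.
1 − cos²(π/58) = sin²(π/58) ⇒ √(1−ρ_J²) = sin(π/58) = 0.054139.
ω* = 2/(1+0.054139) = 1.89728
ρ(B_{ω*}) = ω*−1 = 0.89728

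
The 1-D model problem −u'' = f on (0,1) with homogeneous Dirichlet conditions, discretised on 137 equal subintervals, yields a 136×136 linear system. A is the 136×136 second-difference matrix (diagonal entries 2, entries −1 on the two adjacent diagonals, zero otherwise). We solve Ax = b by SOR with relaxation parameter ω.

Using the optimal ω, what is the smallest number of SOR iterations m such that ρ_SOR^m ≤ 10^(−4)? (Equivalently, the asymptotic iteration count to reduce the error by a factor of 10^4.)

m = 201

With n=136, ρ(Jacobi) = cos(π/137) = 0.9997371.
√(1−ρ_J²) = |sin(π/137)| = 0.0229293
Young: ω* = 2/(1+√(1−ρ_J²)) = 2/(1+0.0229293) = 2/1.0229293 = 1.9551693.
[ρ_SOR] ω* − 1 = 0.9551693.
(0.9551693)^m ≤ 10^{−4}  ⇒  m·ln(0.9551693) ≤ −4·ln10  ⇒  m ≥ 200.807  ⇒  m = 201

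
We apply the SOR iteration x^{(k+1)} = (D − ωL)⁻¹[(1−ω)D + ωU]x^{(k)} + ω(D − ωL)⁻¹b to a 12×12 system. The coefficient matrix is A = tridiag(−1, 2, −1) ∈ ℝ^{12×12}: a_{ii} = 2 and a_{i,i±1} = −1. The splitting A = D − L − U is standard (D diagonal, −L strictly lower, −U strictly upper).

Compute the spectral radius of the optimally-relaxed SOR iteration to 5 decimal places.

ρ_SOR = 0.61379

spectrum of D⁻¹(L+U) = {cos(kπ/13) : 1≤k≤12}; ρ_J = cos(π/13) = 0.97094.
√(1−ρ_J²) simplifies to sin(π/13) = 0.239316.
[ω*] 2 ÷ (1 + 0.239316) = 2 ÷ 1.239316 = 1.61379.
Hence ρ(B_{ω*}) = 1.61379 − 1 = 0.61379.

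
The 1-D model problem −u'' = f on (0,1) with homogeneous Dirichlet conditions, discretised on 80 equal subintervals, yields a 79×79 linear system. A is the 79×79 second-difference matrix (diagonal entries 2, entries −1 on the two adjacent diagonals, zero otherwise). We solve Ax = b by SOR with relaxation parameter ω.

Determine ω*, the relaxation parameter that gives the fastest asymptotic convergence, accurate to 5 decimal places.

[ρ_J] n=79: ρ(B_J) = cos(π/(n+1)) = cos(π/80) = 0.99923.
√(1 − cos²(π/80)) = sin(π/80) ≈ 0.039260.
ω* = 2 / (1 + 0.039260) = 2 / 1.039260 ≈ 1.92445.
[ρ_SOR] ω* − 1 = 0.92445.

ω* = 1.92445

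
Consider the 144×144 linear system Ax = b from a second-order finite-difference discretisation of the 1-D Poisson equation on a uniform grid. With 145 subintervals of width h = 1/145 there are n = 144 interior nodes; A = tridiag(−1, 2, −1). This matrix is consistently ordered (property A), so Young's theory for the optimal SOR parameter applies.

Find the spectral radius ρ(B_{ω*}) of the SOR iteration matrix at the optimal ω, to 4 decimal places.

ρ_SOR = 0.9576

spectrum of D⁻¹(L+U) = {cos(kπ/145) : 1≤k≤144}; ρ_J = cos(π/145) = 0.9998.
1 − cos²(π/145) = sin²(π/145) ⇒ √(1−ρ_J²) = sin(π/145) = 0.02166.
ω* = 2/(1 + 0.02166) = 2/1.02166 = 1.9576.
[ρ_SOR] ω* − 1 = 0.9576.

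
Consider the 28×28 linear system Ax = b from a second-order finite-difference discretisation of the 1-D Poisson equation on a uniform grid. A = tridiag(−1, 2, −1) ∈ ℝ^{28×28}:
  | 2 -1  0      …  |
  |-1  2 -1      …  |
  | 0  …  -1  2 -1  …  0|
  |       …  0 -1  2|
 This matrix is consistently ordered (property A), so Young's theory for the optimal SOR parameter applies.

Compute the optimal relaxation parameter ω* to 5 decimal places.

ω* = 1.80486

½·tridiag(1,0,1) at n=28: λ_k = cos(kπ/29); max |λ| at k=1 ⇒ ρ_J = cos(π/29) ≈ 0.99414.
√(1 − cos²(π/29)) = sin(π/29) ≈ 0.108119.
Young: ω* = 2/(1+√(1−ρ_J²)) = 2/(1+0.108119) = 2/1.108119 = 1.80486.
and ρ(B_{ω*}) = 1.80486 − 1 = 0.80486.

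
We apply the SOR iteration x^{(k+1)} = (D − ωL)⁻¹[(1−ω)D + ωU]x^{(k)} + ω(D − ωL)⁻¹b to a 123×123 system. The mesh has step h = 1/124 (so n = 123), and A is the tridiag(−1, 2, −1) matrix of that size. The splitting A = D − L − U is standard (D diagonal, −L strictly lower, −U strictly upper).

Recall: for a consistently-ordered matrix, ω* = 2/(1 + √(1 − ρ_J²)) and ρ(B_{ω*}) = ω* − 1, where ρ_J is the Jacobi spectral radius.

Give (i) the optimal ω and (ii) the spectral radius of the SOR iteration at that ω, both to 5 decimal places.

ω* = 1.95059, ρ_SOR = 0.95059

[ρ_J] n=123: ρ(B_J) = cos(π/(n+1)) = cos(π/124) = 0.99968.
√(1−ρ_J²) = |sin(π/124)| = 0.025333
ω* = 2/(1 + 0.025333) = 2/1.025333 = 1.95059.
ρ(B_{ω*}) = ω*−1 = 0.95059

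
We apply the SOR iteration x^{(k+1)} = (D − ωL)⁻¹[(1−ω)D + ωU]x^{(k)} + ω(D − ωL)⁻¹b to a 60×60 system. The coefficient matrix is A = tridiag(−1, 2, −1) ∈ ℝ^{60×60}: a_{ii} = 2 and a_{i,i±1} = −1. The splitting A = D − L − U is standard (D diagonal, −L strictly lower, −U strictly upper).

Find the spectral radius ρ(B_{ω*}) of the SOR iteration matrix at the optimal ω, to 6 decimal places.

With n=60, ρ(Jacobi) = cos(π/61) = 0.998674.
√(1−ρ_J²) simplifies to sin(π/61) = 0.0514788.
Then 2/(1+√(1−ρ_J²)) = 2/(1+0.0514788); ω* = 2/1.0514788 = 1.902083.
ρ_SOR = ω* − 1 = 1.902083 − 1 = 0.902083.

ρ_SOR = 0.902083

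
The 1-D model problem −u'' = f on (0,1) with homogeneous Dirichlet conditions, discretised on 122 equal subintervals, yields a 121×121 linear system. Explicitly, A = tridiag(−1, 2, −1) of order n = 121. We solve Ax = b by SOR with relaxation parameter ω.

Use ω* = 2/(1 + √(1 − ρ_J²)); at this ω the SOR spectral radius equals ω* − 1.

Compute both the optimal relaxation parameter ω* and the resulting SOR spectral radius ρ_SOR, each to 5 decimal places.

ω* = 1.94980, ρ_SOR = 0.94980

[ρ_J] n=121: ρ(B_J) = cos(π/(n+1)) = cos(π/122) = 0.99967.
1 − cos²(π/122) = sin²(π/122) ⇒ √(1−ρ_J²) = sin(π/122) = 0.025748.
Then 2/(1+√(1−ρ_J²)) = 2/(1+0.025748); ω* = 2/1.025748 = 1.94980.
ρ_SOR = ω* − 1 = 1.94980 − 1 = 0.94980.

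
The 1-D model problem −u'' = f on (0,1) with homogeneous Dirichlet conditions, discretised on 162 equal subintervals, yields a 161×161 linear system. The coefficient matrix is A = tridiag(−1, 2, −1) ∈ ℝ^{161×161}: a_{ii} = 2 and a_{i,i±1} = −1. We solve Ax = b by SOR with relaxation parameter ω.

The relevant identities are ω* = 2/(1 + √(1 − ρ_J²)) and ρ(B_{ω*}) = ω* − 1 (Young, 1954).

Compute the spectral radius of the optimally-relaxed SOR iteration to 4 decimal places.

ρ_SOR = 0.9620

[ρ_J] n=161: ρ(B_J) = cos(π/(n+1)) = cos(π/162) = 0.9998.
√(1−ρ_J²) = |sin(π/162)| = 0.01939
Then 2/(1+√(1−ρ_J²)) = 2/(1+0.01939); ω* = 2/1.01939 = 1.9620.
and ρ(B_{ω*}) = 1.9620 − 1 = 0.9620.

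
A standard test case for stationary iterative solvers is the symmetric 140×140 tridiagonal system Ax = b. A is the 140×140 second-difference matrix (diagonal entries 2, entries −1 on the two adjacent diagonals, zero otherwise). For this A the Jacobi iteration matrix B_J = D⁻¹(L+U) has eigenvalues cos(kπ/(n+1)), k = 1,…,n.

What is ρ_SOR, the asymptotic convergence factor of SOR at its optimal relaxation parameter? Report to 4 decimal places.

ρ_SOR = 0.9564

n=140: λ(B_J) = 1 − λ(A)/2 = cos(kπ/141); k=1 gives ρ_J = 0.9998.
root = sin(π/141) = 0.02228  (since 1−cos² = sin²).
ω* = 2/(1+0.02228) = 1.9564
[ρ_SOR] ω* − 1 = 0.9564.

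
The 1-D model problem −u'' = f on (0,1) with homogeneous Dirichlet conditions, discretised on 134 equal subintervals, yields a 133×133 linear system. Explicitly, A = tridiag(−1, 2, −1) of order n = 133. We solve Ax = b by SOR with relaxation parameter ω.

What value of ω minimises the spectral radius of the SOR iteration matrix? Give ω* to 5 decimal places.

ω* = 1.95419

spectrum of D⁻¹(L+U) = {cos(kπ/134) : 1≤k≤133}; ρ_J = cos(π/134) = 0.99973.
√(1−ρ_J²) simplifies to sin(π/134) = 0.023443.
Young: ω* = 2/(1+√(1−ρ_J²)) = 2/(1+0.023443) = 2/1.023443 = 1.95419.
ρ_SOR = ω* − 1 ≈ 0.95419.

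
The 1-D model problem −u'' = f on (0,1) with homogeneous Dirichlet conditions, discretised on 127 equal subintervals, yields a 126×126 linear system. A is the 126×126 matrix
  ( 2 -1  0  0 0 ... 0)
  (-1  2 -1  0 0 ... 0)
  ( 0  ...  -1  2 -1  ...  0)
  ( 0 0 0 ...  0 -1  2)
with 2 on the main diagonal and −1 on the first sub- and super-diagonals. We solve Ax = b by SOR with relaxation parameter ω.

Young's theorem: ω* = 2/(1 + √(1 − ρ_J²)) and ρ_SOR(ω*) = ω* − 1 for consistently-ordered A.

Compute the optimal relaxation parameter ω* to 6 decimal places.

ω* = 1.951725

B_J for the 126×126 system has eigenvalues cos(kπ/127); ρ_J = cos(π/127) = 0.999694.
root = sin(π/127) = 0.0247344  (since 1−cos² = sin²).
ω* = 2/(1+0.0247344) = 1.951725
Hence ρ(B_{ω*}) = 1.951725 − 1 = 0.951725.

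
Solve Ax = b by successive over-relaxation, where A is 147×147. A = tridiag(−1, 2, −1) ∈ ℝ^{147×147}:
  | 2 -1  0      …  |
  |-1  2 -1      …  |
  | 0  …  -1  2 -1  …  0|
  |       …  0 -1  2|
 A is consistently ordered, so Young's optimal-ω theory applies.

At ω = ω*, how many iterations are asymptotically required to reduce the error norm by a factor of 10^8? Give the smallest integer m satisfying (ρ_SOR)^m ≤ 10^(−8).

½·tridiag(1,0,1) at n=147: λ_k = cos(kπ/148); max |λ| at k=1 ⇒ ρ_J = cos(π/148) ≈ 0.9997747.
√(1−ρ_J²) = |sin(π/148)| = 0.0212254
Then 2/(1+√(1−ρ_J²)) = 2/(1+0.0212254); ω* = 2/1.0212254 = 1.9584315.
At ω = 1.9584315 every |λ(B_ω)| = ω−1, so ρ_SOR = 0.9584315.
m ≥ 8·ln10 / (−ln 0.9584315) = 433.865; smallest integer m = 434.

m = 434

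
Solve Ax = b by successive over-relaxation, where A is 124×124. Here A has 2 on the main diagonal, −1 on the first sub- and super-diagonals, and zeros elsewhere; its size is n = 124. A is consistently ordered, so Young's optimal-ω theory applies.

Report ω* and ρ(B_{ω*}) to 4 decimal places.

ω* = 1.9510, ρ_SOR = 0.9510

With n=124, ρ(Jacobi) = cos(π/125) = 0.9997.
1 − cos²(π/125) = sin²(π/125) ⇒ √(1−ρ_J²) = sin(π/125) = 0.02513.
So ω* = 2/1.02513 = 1.9510 (Young).
Hence ρ(B_{ω*}) = 1.9510 − 1 = 0.9510.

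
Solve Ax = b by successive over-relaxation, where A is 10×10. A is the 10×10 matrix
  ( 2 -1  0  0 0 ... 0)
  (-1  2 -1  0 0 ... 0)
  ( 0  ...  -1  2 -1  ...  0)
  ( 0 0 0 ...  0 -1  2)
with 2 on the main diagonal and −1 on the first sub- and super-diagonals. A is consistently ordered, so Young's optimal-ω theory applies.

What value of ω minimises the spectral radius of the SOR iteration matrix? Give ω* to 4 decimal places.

ω* = 1.5604

With n=10, ρ(Jacobi) = cos(π/11) = 0.9595.
√(1−ρ_J²) simplifies to sin(π/11) = 0.28173.
ω* = 2 / (1 + 0.28173) = 2 / 1.28173 ≈ 1.5604.
ρ_SOR = ω* − 1 = 1.5604 − 1 = 0.5604.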